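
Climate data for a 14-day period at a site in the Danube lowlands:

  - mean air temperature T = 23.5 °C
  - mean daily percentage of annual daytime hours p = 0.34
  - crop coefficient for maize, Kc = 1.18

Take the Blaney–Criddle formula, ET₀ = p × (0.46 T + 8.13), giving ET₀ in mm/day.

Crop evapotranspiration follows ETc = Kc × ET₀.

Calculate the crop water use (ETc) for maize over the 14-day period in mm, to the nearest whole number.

ET₀ = 0.34 × (0.46 × 23.5 + 8.13) = 0.34 × 18.940 = 6.4396 mm/d
ETc = Kc × ET₀ = 1.18 × 6.4396 = 7.5987 mm/d
Over 14 days: 7.5987 × 14 = 106.382 mm

106 mm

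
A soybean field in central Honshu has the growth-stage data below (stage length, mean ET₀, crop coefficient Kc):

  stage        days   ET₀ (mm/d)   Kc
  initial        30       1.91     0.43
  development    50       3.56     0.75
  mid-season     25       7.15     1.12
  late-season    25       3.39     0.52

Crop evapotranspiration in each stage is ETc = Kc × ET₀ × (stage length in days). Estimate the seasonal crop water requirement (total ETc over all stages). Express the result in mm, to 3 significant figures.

initial: 0.43 × 1.91 × 30 = 24.64 mm
development: 0.75 × 3.56 × 50 = 133.50 mm
mid-season: 1.12 × 7.15 × 25 = 200.20 mm
late-season: 0.52 × 3.39 × 25 = 44.07 mm
Seasonal total = 402.41 mm

402 mm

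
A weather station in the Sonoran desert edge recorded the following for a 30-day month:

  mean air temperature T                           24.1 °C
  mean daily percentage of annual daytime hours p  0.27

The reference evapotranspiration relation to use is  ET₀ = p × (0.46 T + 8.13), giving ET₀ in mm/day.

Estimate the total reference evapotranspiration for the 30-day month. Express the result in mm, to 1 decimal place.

155.6 mm

ET₀ = 0.27 × (0.46 × 24.1 + 8.13) = 0.27 × 19.216 = 5.1883 mm/d
Monthly total = 5.1883 × 30 = 155.649 mm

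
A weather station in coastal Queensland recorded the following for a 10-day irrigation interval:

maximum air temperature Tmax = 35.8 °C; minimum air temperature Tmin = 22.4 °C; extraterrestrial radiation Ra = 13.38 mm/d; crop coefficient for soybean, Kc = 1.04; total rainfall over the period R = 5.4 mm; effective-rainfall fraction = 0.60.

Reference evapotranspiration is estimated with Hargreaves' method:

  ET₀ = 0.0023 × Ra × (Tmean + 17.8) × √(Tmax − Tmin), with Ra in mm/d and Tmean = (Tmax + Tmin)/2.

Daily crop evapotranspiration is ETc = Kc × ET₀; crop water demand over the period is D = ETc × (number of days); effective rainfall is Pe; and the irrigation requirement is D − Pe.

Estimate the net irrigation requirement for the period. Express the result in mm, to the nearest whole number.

Tmean = (35.8 + 22.4)/2 = 29.10 °C
ET₀ = 0.0023 × 13.38 × (29.10 + 17.8) × √13.4 = 0.0023 × 13.38 × 46.90 × 3.6606 = 5.2833 mm/d
ETc = Kc × ET₀ = 1.04 × 5.2833 = 5.4946 mm/d
Crop demand D = ETc × 10 d = 5.4946 × 10 = 54.946 mm
Pe = 0.60 × 5.4 = 3.240 mm
D − Pe = 54.946 − 3.240 = 51.706 mm

52 mm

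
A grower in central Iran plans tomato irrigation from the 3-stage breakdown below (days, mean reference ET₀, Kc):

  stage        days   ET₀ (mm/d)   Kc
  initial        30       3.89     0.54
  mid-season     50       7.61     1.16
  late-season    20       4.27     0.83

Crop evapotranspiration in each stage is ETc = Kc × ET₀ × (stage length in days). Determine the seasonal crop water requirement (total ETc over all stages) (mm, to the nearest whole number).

initial: 0.54 × 3.89 × 30 = 63.02 mm
mid-season: 1.16 × 7.61 × 50 = 441.38 mm
late-season: 0.83 × 4.27 × 20 = 70.88 mm
Seasonal total = 575.28 mm

575 mm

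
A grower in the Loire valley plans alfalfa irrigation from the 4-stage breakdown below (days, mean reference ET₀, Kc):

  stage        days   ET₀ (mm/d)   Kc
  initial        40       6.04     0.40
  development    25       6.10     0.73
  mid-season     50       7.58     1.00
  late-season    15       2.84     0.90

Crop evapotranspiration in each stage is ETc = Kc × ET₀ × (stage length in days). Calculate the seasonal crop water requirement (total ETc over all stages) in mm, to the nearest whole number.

625 mm

initial: 0.40 × 6.04 × 40 = 96.64 mm
development: 0.73 × 6.10 × 25 = 111.33 mm
mid-season: 1.00 × 7.58 × 50 = 379.00 mm
late-season: 0.90 × 2.84 × 15 = 38.34 mm
Seasonal total = 625.31 mm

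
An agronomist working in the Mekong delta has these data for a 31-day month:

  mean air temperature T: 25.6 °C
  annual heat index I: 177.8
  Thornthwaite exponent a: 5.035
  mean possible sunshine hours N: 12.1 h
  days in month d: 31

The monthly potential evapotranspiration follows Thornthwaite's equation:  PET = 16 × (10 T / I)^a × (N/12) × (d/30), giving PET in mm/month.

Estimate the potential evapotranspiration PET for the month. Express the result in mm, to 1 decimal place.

104.5 mm

10T/I = 10 × 25.6 / 177.8 = 1.4398
(10T/I)^a = 1.4398^5.035 = 6.2669
Uncorrected PET = 16 × 6.2669 = 100.270 mm
Correction = (N/12)(d/30) = (12.1/12)(31/30) = 1.0419
PET = 100.270 × 1.0419 = 104.471 mm/month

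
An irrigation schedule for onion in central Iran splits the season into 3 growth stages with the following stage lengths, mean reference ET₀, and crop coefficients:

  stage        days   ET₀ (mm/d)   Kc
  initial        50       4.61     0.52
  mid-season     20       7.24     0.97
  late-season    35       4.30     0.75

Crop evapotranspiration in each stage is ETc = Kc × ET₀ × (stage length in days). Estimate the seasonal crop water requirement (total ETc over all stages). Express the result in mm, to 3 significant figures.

373 mm

initial: 0.52 × 4.61 × 50 = 119.86 mm
mid-season: 0.97 × 7.24 × 20 = 140.46 mm
late-season: 0.75 × 4.30 × 35 = 112.88 mm
Seasonal total = 373.20 mm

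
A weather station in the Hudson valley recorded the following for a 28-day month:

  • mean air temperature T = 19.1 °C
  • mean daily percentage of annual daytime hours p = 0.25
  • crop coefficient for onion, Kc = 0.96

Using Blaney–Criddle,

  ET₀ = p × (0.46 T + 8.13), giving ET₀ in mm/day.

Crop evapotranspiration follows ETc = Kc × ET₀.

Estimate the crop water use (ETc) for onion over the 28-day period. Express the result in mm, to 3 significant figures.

114 mm

ET₀ = 0.25 × (0.46 × 19.1 + 8.13) = 0.25 × 16.916 = 4.2290 mm/d
ETc = Kc × ET₀ = 0.96 × 4.2290 = 4.0598 mm/d
Over 28 days: 4.0598 × 28 = 113.674 mm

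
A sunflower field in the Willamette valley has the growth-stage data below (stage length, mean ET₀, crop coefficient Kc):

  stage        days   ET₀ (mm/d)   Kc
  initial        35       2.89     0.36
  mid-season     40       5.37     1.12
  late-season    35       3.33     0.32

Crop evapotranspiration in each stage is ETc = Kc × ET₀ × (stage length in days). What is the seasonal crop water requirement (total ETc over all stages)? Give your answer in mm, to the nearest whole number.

initial: 0.36 × 2.89 × 35 = 36.41 mm
mid-season: 1.12 × 5.37 × 40 = 240.58 mm
late-season: 0.32 × 3.33 × 35 = 37.30 mm
Seasonal total = 314.29 mm

314 mm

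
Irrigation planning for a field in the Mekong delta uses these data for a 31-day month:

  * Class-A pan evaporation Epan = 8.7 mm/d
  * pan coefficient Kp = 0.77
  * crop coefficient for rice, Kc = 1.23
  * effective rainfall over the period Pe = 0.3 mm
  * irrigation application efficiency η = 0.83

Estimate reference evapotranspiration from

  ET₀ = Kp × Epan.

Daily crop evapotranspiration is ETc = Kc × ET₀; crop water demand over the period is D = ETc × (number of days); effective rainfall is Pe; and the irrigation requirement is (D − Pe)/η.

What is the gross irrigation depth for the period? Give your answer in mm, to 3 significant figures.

307 mm

ET₀ = 0.77 × 8.7 = 6.6990 mm/d
ETc = Kc × ET₀ = 1.23 × 6.6990 = 8.2398 mm/d
Crop demand D = ETc × 31 d = 8.2398 × 31 = 255.434 mm
D − Pe = 255.434 − 0.3 = 255.134 mm
Gross irrigation = 255.134 / 0.83 = 307.390 mm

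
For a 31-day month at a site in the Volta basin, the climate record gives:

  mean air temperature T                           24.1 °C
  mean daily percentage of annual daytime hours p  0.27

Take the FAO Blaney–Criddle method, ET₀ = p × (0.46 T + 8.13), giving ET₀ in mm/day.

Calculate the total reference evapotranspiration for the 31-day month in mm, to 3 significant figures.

161 mm

ET₀ = 0.27 × (0.46 × 24.1 + 8.13) = 0.27 × 19.216 = 5.1883 mm/d
Monthly total = 5.1883 × 31 = 160.837 mm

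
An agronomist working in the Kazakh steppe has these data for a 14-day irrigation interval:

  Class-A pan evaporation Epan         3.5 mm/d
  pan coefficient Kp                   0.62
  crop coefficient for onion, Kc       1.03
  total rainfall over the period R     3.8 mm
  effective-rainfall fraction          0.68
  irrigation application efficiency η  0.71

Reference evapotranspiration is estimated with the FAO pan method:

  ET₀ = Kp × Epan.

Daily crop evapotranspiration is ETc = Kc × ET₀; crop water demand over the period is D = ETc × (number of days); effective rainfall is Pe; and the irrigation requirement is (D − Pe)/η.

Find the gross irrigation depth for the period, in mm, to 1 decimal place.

ET₀ = 0.62 × 3.5 = 2.1700 mm/d
ETc = Kc × ET₀ = 1.03 × 2.1700 = 2.2351 mm/d
Crop demand D = ETc × 14 d = 2.2351 × 14 = 31.291 mm
Pe = 0.68 × 3.8 = 2.584 mm
D − Pe = 31.291 − 2.584 = 28.707 mm
Gross irrigation = 28.707 / 0.71 = 40.432 mm

40.4 mm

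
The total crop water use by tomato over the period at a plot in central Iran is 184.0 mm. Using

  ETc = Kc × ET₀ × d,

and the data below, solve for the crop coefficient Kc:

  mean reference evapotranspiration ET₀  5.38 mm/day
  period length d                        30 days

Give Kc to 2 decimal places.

1.14

ETc = Kc × ET₀ × d  ⇒  Kc = ETc / (ET₀ × d)
Kc = 184.0 / (5.38 × 30) = 184.0 / 161.40 = 1.1400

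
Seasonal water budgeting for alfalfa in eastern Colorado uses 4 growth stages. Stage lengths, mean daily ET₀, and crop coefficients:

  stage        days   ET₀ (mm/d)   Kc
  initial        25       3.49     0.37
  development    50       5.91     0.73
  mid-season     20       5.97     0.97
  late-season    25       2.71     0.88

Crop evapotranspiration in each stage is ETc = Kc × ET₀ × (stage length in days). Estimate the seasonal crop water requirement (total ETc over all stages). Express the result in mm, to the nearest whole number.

initial: 0.37 × 3.49 × 25 = 32.28 mm
development: 0.73 × 5.91 × 50 = 215.72 mm
mid-season: 0.97 × 5.97 × 20 = 115.82 mm
late-season: 0.88 × 2.71 × 25 = 59.62 mm
Seasonal total = 423.44 mm

423 mm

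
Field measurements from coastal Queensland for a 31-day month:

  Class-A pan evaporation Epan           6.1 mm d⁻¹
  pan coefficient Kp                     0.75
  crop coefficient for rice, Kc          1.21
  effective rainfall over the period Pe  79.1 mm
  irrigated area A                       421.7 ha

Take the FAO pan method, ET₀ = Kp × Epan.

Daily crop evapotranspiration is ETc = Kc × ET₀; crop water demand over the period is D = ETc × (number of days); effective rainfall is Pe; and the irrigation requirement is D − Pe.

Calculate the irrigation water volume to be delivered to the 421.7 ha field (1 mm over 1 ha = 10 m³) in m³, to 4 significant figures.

ET₀ = 0.75 × 6.1 = 4.5750 mm/d
ETc = Kc × ET₀ = 1.21 × 4.5750 = 5.5358 mm/d
Crop demand D = ETc × 31 d = 5.5358 × 31 = 171.610 mm
D − Pe = 171.610 − 79.1 = 92.510 mm
Volume = 92.510 mm × 421.7 ha × 10 = 390114.7 m³

390100 m³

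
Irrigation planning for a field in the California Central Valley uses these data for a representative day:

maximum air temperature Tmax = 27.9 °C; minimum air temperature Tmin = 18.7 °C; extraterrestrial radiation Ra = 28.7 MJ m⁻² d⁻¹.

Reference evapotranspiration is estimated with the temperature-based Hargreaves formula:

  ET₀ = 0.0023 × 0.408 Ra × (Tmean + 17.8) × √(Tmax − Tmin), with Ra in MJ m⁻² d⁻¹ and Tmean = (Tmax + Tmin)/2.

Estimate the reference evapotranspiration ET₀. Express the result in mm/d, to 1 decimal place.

3.4 mm/d

Tmean = (27.9 + 18.7)/2 = 23.30 °C
0.408 Ra = 0.408 × 28.7 = 11.7096 mm/d equivalent
ET₀ = 0.0023 × 11.7096 × (23.30 + 17.8) × √9.2 = 0.0023 × 11.7096 × 41.10 × 3.0332 = 3.3575 mm/d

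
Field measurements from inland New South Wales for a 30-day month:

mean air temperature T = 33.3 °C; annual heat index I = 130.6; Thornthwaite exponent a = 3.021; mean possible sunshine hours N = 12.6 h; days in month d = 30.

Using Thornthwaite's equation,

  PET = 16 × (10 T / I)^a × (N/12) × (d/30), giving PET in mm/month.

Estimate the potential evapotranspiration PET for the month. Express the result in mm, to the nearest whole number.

284 mm

10T/I = 10 × 33.3 / 130.6 = 2.5498
(10T/I)^a = 2.5498^3.021 = 16.9065
Uncorrected PET = 16 × 16.9065 = 270.504 mm
Correction = (N/12)(d/30) = (12.6/12)(30/30) = 1.0500
PET = 270.504 × 1.0500 = 284.029 mm/month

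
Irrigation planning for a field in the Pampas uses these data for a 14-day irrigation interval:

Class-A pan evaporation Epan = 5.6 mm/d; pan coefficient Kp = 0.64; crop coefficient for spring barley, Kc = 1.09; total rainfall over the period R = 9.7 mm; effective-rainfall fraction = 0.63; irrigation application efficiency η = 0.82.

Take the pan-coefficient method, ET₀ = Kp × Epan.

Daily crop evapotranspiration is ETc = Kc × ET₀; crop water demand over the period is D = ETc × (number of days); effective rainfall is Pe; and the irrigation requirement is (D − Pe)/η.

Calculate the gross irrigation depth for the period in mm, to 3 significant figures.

ET₀ = 0.64 × 5.6 = 3.5840 mm/d
ETc = Kc × ET₀ = 1.09 × 3.5840 = 3.9066 mm/d
Crop demand D = ETc × 14 d = 3.9066 × 14 = 54.692 mm
Pe = 0.63 × 9.7 = 6.111 mm
D − Pe = 54.692 − 6.111 = 48.581 mm
Gross irrigation = 48.581 / 0.82 = 59.245 mm

59.2 mm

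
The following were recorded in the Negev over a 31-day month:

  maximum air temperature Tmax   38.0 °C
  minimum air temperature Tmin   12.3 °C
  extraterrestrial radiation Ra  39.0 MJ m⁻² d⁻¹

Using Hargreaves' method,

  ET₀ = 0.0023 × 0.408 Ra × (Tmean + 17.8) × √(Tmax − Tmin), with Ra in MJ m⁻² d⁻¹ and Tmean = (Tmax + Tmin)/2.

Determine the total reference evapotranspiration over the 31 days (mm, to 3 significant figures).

Tmean = (38.0 + 12.3)/2 = 25.15 °C
0.408 Ra = 0.408 × 39.0 = 15.9120 mm/d equivalent
ET₀ = 0.0023 × 15.9120 × (25.15 + 17.8) × √25.7 = 0.0023 × 15.9120 × 42.95 × 5.0695 = 7.9686 mm/d
Over 31 days: 7.9686 × 31 = 247.027 mm

247 mm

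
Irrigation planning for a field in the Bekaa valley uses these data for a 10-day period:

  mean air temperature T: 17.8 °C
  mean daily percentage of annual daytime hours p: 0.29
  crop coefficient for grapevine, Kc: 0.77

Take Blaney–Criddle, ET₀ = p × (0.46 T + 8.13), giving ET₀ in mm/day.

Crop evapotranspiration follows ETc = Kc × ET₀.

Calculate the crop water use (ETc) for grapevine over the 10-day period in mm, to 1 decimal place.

ET₀ = 0.29 × (0.46 × 17.8 + 8.13) = 0.29 × 16.318 = 4.7322 mm/d
ETc = Kc × ET₀ = 0.77 × 4.7322 = 3.6438 mm/d
Over 10 days: 3.6438 × 10 = 36.438 mm

36.4 mm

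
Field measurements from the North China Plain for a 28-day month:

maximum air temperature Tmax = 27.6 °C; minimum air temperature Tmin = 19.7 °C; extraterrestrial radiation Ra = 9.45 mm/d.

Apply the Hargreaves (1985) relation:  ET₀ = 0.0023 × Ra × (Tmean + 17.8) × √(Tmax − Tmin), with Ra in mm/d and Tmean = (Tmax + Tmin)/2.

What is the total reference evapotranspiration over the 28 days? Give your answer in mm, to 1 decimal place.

Tmean = (27.6 + 19.7)/2 = 23.65 °C
ET₀ = 0.0023 × 9.45 × (23.65 + 17.8) × √7.9 = 0.0023 × 9.45 × 41.45 × 2.8107 = 2.5322 mm/d
Over 28 days: 2.5322 × 28 = 70.902 mm

70.9 mm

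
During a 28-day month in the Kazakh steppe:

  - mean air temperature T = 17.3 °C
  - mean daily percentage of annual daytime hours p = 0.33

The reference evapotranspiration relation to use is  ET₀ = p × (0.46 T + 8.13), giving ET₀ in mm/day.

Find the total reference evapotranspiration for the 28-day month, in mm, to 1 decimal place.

ET₀ = 0.33 × (0.46 × 17.3 + 8.13) = 0.33 × 16.088 = 5.3090 mm/d
Monthly total = 5.3090 × 28 = 148.652 mm

148.7 mm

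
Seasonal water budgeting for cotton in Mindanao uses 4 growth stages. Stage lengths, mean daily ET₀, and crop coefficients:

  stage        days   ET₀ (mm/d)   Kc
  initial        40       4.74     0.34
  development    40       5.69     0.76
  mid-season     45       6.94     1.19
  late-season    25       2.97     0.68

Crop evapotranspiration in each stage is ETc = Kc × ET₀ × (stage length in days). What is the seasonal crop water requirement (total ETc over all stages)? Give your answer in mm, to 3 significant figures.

660 mm

initial: 0.34 × 4.74 × 40 = 64.46 mm
development: 0.76 × 5.69 × 40 = 172.98 mm
mid-season: 1.19 × 6.94 × 45 = 371.64 mm
late-season: 0.68 × 2.97 × 25 = 50.49 mm
Seasonal total = 659.57 mm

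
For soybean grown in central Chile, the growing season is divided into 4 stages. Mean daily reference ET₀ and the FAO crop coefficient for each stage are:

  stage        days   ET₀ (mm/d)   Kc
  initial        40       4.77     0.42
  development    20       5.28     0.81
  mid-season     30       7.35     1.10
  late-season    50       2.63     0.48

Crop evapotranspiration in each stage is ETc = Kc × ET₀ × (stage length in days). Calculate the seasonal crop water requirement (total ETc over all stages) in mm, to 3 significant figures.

initial: 0.42 × 4.77 × 40 = 80.14 mm
development: 0.81 × 5.28 × 20 = 85.54 mm
mid-season: 1.10 × 7.35 × 30 = 242.55 mm
late-season: 0.48 × 2.63 × 50 = 63.12 mm
Seasonal total = 471.35 mm

471 mm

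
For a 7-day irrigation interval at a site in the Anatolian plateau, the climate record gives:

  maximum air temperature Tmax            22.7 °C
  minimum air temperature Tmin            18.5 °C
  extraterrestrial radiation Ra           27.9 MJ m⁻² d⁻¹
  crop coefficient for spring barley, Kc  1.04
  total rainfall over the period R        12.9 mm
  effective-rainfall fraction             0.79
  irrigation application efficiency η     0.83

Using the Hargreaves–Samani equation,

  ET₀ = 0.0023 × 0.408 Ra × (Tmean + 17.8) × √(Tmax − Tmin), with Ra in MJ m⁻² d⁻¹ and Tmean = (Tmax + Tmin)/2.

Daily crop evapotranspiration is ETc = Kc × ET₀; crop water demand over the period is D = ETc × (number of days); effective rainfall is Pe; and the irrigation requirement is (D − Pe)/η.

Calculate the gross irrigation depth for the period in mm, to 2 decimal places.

5.79 mm

Tmean = (22.7 + 18.5)/2 = 20.60 °C
0.408 Ra = 0.408 × 27.9 = 11.3832 mm/d equivalent
ET₀ = 0.0023 × 11.3832 × (20.60 + 17.8) × √4.2 = 0.0023 × 11.3832 × 38.40 × 2.0494 = 2.0604 mm/d
ETc = Kc × ET₀ = 1.04 × 2.0604 = 2.1428 mm/d
Crop demand D = ETc × 7 d = 2.1428 × 7 = 15.000 mm
Pe = 0.79 × 12.9 = 10.191 mm
D − Pe = 15.000 − 10.191 = 4.809 mm
Gross irrigation = 4.809 / 0.83 = 5.794 mm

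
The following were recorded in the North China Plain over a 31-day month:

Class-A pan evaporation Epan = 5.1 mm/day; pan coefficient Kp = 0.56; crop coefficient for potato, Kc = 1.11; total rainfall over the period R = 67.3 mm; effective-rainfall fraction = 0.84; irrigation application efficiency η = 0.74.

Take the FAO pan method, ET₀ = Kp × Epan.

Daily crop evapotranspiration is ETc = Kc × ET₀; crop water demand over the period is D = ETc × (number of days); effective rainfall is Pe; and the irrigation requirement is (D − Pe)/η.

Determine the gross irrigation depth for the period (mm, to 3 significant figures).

56.4 mm

ET₀ = 0.56 × 5.1 = 2.8560 mm/d
ETc = Kc × ET₀ = 1.11 × 2.8560 = 3.1702 mm/d
Crop demand D = ETc × 31 d = 3.1702 × 31 = 98.276 mm
Pe = 0.84 × 67.3 = 56.532 mm
D − Pe = 98.276 − 56.532 = 41.744 mm
Gross irrigation = 41.744 / 0.74 = 56.411 mm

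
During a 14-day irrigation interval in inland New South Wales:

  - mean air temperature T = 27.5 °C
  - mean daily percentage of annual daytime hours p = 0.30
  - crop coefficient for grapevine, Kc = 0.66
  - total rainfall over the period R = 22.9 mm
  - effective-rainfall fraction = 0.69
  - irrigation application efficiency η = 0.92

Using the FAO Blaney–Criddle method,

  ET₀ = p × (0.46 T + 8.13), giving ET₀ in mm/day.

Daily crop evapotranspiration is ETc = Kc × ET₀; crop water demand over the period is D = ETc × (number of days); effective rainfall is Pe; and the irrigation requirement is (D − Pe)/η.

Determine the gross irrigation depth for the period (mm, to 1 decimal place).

ET₀ = 0.30 × (0.46 × 27.5 + 8.13) = 0.30 × 20.780 = 6.2340 mm/d
ETc = Kc × ET₀ = 0.66 × 6.2340 = 4.1144 mm/d
Crop demand D = ETc × 14 d = 4.1144 × 14 = 57.602 mm
Pe = 0.69 × 22.9 = 15.801 mm
D − Pe = 57.602 − 15.801 = 41.801 mm
Gross irrigation = 41.801 / 0.92 = 45.436 mm

45.4 mm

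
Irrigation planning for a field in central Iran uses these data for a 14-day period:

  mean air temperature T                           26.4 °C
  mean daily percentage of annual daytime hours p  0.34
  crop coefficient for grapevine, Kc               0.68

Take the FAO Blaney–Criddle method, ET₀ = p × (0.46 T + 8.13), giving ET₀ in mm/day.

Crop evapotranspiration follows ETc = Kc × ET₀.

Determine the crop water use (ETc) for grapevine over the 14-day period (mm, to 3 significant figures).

ET₀ = 0.34 × (0.46 × 26.4 + 8.13) = 0.34 × 20.274 = 6.8932 mm/d
ETc = Kc × ET₀ = 0.68 × 6.8932 = 4.6874 mm/d
Over 14 days: 4.6874 × 14 = 65.624 mm

65.6 mm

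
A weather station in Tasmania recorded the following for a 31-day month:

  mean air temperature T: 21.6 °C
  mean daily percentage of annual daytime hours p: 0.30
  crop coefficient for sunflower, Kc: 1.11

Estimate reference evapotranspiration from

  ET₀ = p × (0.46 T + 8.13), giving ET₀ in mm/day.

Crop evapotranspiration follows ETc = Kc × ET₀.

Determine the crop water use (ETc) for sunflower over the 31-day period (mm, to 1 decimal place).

186.5 mm

ET₀ = 0.30 × (0.46 × 21.6 + 8.13) = 0.30 × 18.066 = 5.4198 mm/d
ETc = Kc × ET₀ = 1.11 × 5.4198 = 6.0160 mm/d
Over 31 days: 6.0160 × 31 = 186.496 mm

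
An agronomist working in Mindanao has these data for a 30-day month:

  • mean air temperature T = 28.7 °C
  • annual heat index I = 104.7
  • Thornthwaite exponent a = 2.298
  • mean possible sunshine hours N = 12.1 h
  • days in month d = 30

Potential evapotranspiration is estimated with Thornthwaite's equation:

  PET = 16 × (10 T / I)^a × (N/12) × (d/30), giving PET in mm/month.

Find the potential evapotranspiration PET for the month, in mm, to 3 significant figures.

164 mm

10T/I = 10 × 28.7 / 104.7 = 2.7412
(10T/I)^a = 2.7412^2.298 = 10.1482
Uncorrected PET = 16 × 10.1482 = 162.371 mm
Correction = (N/12)(d/30) = (12.1/12)(30/30) = 1.0083
PET = 162.371 × 1.0083 = 163.719 mm/month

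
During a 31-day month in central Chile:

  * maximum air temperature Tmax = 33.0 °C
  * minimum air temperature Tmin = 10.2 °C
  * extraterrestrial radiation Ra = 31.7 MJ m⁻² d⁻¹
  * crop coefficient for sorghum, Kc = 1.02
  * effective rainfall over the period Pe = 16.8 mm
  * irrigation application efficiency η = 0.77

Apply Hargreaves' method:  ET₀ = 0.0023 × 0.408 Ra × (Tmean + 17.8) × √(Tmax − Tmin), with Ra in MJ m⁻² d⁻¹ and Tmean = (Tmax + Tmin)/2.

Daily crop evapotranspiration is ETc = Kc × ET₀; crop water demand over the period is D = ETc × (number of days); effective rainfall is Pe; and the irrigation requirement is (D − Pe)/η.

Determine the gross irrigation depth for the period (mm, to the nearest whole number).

208 mm

Tmean = (33.0 + 10.2)/2 = 21.60 °C
0.408 Ra = 0.408 × 31.7 = 12.9336 mm/d equivalent
ET₀ = 0.0023 × 12.9336 × (21.60 + 17.8) × √22.8 = 0.0023 × 12.9336 × 39.40 × 4.7749 = 5.5964 mm/d
ETc = Kc × ET₀ = 1.02 × 5.5964 = 5.7083 mm/d
Crop demand D = ETc × 31 d = 5.7083 × 31 = 176.957 mm
D − Pe = 176.957 − 16.8 = 160.157 mm
Gross irrigation = 160.157 / 0.77 = 207.996 mm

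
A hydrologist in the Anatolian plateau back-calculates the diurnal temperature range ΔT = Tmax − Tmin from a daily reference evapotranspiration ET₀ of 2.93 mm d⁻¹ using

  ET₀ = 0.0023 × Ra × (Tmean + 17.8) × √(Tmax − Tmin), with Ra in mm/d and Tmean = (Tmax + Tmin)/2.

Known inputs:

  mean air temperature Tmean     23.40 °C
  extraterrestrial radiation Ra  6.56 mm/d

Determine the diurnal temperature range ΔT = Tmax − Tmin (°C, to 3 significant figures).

√ΔT = ET₀ / [0.0023 × Ra × (Tmean+17.8)] = 2.93 / (0.0023 × 6.56 × 41.20) = 4.7134
ΔT = 4.7134² = 22.216 °C

22.2 °C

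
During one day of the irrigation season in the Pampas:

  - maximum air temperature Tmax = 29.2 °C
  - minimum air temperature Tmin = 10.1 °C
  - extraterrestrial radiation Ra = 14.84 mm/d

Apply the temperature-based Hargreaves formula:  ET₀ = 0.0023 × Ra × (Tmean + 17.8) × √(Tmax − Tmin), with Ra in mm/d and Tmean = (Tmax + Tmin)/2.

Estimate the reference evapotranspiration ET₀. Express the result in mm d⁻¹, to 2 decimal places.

Tmean = (29.2 + 10.1)/2 = 19.65 °C
ET₀ = 0.0023 × 14.84 × (19.65 + 17.8) × √19.1 = 0.0023 × 14.84 × 37.45 × 4.3704 = 5.5864 mm/d

5.59 mm d⁻¹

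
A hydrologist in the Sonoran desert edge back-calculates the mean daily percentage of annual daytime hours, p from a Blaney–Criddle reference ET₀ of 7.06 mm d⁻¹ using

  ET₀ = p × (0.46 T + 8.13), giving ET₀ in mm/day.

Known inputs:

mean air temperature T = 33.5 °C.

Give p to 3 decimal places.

0.300

p = ET₀ / (0.46 T + 8.13) = 7.06 / (0.46 × 33.5 + 8.13) = 7.06 / 23.540 = 0.2999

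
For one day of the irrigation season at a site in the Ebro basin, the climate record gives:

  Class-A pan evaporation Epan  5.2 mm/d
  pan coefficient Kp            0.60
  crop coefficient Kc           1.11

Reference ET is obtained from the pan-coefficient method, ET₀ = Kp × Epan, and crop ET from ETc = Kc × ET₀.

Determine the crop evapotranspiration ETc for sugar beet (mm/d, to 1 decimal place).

3.5 mm/d

ET₀ = 0.60 × 5.2 = 3.1200 mm/d
ETc = Kc × ET₀ = 1.11 × 3.1200 = 3.4632 mm/d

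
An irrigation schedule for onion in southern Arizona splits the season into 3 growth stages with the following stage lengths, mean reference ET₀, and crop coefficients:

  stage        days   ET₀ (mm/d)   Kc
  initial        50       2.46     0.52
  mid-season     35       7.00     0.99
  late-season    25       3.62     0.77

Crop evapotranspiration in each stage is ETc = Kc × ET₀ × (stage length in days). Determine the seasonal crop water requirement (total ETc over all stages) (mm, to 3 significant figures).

376 mm

initial: 0.52 × 2.46 × 50 = 63.96 mm
mid-season: 0.99 × 7.00 × 35 = 242.55 mm
late-season: 0.77 × 3.62 × 25 = 69.69 mm
Seasonal total = 376.20 mm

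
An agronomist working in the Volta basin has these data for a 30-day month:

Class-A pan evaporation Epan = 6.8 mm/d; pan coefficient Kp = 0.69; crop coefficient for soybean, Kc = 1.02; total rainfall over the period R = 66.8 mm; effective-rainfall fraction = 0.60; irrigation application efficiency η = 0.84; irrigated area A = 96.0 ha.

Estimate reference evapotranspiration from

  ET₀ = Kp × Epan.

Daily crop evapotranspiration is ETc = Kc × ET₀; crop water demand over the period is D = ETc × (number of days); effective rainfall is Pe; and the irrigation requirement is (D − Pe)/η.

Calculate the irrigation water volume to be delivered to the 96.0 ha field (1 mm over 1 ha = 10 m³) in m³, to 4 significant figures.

118300 m³

ET₀ = 0.69 × 6.8 = 4.6920 mm/d
ETc = Kc × ET₀ = 1.02 × 4.6920 = 4.7858 mm/d
Crop demand D = ETc × 30 d = 4.7858 × 30 = 143.574 mm
Pe = 0.60 × 66.8 = 40.080 mm
D − Pe = 143.574 − 40.080 = 103.494 mm
Gross irrigation = 103.494 / 0.84 = 123.207 mm
Volume = 123.207 mm × 96.0 ha × 10 = 118278.7 m³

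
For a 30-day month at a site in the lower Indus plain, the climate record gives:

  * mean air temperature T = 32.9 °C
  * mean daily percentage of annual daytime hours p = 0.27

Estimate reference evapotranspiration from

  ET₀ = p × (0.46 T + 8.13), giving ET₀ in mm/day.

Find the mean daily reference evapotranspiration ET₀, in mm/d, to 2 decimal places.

6.28 mm/d

ET₀ = 0.27 × (0.46 × 32.9 + 8.13) = 0.27 × 23.264 = 6.2813 mm/d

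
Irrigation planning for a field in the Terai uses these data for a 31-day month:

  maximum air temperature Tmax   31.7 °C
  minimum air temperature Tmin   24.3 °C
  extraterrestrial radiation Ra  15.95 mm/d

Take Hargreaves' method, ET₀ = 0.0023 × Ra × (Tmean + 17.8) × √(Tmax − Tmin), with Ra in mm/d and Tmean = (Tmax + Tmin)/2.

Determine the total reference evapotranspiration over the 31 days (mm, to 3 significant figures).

142 mm

Tmean = (31.7 + 24.3)/2 = 28.00 °C
ET₀ = 0.0023 × 15.95 × (28.00 + 17.8) × √7.4 = 0.0023 × 15.95 × 45.80 × 2.7203 = 4.5706 mm/d
Over 31 days: 4.5706 × 31 = 141.689 mm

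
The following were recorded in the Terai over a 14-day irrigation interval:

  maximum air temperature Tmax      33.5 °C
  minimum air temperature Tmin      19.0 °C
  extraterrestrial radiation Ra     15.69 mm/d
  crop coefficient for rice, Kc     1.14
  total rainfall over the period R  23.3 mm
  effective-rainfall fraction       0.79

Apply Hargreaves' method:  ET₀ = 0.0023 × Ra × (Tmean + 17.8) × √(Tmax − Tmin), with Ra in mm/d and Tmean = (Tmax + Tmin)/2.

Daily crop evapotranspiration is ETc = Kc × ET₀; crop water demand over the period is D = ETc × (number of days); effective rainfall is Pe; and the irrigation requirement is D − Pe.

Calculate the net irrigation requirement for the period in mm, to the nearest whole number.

78 mm

Tmean = (33.5 + 19.0)/2 = 26.25 °C
ET₀ = 0.0023 × 15.69 × (26.25 + 17.8) × √14.5 = 0.0023 × 15.69 × 44.05 × 3.8079 = 6.0532 mm/d
ETc = Kc × ET₀ = 1.14 × 6.0532 = 6.9006 mm/d
Crop demand D = ETc × 14 d = 6.9006 × 14 = 96.608 mm
Pe = 0.79 × 23.3 = 18.407 mm
D − Pe = 96.608 − 18.407 = 78.201 mm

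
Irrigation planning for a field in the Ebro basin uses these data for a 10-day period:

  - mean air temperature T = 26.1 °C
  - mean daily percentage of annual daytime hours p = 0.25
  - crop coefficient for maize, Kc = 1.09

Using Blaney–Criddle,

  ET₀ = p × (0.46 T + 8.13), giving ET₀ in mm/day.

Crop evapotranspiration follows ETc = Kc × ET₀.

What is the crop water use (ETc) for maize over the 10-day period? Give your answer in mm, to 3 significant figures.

54.9 mm

ET₀ = 0.25 × (0.46 × 26.1 + 8.13) = 0.25 × 20.136 = 5.0340 mm/d
ETc = Kc × ET₀ = 1.09 × 5.0340 = 5.4871 mm/d
Over 10 days: 5.4871 × 10 = 54.871 mm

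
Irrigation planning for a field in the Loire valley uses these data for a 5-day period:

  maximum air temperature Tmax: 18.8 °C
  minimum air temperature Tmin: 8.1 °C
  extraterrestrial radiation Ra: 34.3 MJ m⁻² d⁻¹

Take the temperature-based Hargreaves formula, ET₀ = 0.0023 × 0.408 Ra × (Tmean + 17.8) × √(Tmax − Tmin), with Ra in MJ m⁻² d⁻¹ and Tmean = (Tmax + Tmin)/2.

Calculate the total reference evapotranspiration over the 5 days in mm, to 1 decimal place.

Tmean = (18.8 + 8.1)/2 = 13.45 °C
0.408 Ra = 0.408 × 34.3 = 13.9944 mm/d equivalent
ET₀ = 0.0023 × 13.9944 × (13.45 + 17.8) × √10.7 = 0.0023 × 13.9944 × 31.25 × 3.2711 = 3.2902 mm/d
Over 5 days: 3.2902 × 5 = 16.451 mm

16.5 mm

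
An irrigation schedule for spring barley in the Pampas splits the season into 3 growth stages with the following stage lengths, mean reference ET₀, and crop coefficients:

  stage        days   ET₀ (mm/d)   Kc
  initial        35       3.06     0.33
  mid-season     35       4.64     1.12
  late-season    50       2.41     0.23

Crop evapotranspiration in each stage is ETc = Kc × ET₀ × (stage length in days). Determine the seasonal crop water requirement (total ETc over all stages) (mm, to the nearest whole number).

initial: 0.33 × 3.06 × 35 = 35.34 mm
mid-season: 1.12 × 4.64 × 35 = 181.89 mm
late-season: 0.23 × 2.41 × 50 = 27.72 mm
Seasonal total = 244.95 mm

245 mm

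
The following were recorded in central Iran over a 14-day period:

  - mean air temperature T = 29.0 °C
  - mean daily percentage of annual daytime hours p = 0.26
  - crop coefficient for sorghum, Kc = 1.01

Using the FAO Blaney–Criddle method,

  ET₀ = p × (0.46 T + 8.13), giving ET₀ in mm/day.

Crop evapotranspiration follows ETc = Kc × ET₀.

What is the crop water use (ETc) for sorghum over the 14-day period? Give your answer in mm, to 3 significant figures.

ET₀ = 0.26 × (0.46 × 29.0 + 8.13) = 0.26 × 21.470 = 5.5822 mm/d
ETc = Kc × ET₀ = 1.01 × 5.5822 = 5.6380 mm/d
Over 14 days: 5.6380 × 14 = 78.932 mm

78.9 mm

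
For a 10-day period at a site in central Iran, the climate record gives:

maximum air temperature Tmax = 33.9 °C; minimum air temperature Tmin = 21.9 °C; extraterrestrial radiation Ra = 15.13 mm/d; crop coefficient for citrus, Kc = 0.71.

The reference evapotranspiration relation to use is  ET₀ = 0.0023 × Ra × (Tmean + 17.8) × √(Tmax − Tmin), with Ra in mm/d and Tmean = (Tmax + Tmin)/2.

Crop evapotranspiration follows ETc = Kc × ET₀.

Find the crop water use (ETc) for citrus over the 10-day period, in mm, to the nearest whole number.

Tmean = (33.9 + 21.9)/2 = 27.90 °C
ET₀ = 0.0023 × 15.13 × (27.90 + 17.8) × √12.0 = 0.0023 × 15.13 × 45.70 × 3.4641 = 5.5090 mm/d
ETc = Kc × ET₀ = 0.71 × 5.5090 = 3.9114 mm/d
Over 10 days: 3.9114 × 10 = 39.114 mm

39 mm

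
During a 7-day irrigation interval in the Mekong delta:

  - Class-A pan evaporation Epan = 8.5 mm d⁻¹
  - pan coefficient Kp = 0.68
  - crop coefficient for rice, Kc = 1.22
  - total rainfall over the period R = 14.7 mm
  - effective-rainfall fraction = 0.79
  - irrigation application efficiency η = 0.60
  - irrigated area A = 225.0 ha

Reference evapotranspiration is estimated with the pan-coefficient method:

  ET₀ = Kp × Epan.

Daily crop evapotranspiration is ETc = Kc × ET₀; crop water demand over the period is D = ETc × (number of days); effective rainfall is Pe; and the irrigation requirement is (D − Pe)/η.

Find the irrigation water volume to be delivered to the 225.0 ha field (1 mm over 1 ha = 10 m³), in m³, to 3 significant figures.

142000 m³

ET₀ = 0.68 × 8.5 = 5.7800 mm/d
ETc = Kc × ET₀ = 1.22 × 5.7800 = 7.0516 mm/d
Crop demand D = ETc × 7 d = 7.0516 × 7 = 49.361 mm
Pe = 0.79 × 14.7 = 11.613 mm
D − Pe = 49.361 − 11.613 = 37.748 mm
Gross irrigation = 37.748 / 0.60 = 62.913 mm
Volume = 62.913 mm × 225.0 ha × 10 = 141554.3 m³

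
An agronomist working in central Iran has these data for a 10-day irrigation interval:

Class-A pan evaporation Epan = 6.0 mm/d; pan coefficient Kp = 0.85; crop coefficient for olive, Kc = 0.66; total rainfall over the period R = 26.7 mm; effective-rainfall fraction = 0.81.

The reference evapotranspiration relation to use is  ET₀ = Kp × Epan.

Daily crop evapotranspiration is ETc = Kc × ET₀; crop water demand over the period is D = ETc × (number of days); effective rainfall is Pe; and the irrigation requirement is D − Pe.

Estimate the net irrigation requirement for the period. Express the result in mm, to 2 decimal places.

12.03 mm

ET₀ = 0.85 × 6.0 = 5.1000 mm/d
ETc = Kc × ET₀ = 0.66 × 5.1000 = 3.3660 mm/d
Crop demand D = ETc × 10 d = 3.3660 × 10 = 33.660 mm
Pe = 0.81 × 26.7 = 21.627 mm
D − Pe = 33.660 − 21.627 = 12.033 mm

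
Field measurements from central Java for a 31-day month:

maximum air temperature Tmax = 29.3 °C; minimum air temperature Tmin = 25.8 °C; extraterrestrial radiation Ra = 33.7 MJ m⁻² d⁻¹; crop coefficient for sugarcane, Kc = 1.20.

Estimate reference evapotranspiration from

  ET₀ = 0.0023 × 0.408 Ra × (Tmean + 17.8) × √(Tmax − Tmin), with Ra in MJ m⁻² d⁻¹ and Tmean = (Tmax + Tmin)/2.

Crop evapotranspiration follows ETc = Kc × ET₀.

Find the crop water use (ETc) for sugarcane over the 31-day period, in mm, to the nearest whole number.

Tmean = (29.3 + 25.8)/2 = 27.55 °C
0.408 Ra = 0.408 × 33.7 = 13.7496 mm/d equivalent
ET₀ = 0.0023 × 13.7496 × (27.55 + 17.8) × √3.5 = 0.0023 × 13.7496 × 45.35 × 1.8708 = 2.6830 mm/d
ETc = Kc × ET₀ = 1.20 × 2.6830 = 3.2196 mm/d
Over 31 days: 3.2196 × 31 = 99.808 mm

100 mm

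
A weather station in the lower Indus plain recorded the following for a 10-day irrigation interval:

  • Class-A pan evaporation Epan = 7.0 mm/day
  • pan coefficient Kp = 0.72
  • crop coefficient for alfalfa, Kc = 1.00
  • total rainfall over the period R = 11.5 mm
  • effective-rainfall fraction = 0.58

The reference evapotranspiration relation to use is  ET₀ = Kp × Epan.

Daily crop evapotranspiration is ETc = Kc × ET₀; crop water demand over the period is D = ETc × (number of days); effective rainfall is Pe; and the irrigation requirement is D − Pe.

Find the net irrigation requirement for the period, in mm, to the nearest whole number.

ET₀ = 0.72 × 7.0 = 5.0400 mm/d
ETc = Kc × ET₀ = 1.00 × 5.0400 = 5.0400 mm/d
Crop demand D = ETc × 10 d = 5.0400 × 10 = 50.400 mm
Pe = 0.58 × 11.5 = 6.670 mm
D − Pe = 50.400 − 6.670 = 43.730 mm

44 mm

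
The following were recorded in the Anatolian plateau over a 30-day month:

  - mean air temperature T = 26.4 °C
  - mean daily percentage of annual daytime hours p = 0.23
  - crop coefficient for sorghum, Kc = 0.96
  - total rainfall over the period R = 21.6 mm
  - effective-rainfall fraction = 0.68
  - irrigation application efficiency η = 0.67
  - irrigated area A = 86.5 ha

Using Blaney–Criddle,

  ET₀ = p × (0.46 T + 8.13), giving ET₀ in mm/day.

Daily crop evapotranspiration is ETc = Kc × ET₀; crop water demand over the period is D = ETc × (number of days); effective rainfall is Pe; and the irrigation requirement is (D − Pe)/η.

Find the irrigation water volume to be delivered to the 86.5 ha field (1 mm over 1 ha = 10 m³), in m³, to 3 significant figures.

154000 m³

ET₀ = 0.23 × (0.46 × 26.4 + 8.13) = 0.23 × 20.274 = 4.6630 mm/d
ETc = Kc × ET₀ = 0.96 × 4.6630 = 4.4765 mm/d
Crop demand D = ETc × 30 d = 4.4765 × 30 = 134.295 mm
Pe = 0.68 × 21.6 = 14.688 mm
D − Pe = 134.295 − 14.688 = 119.607 mm
Gross irrigation = 119.607 / 0.67 = 178.518 mm
Volume = 178.518 mm × 86.5 ha × 10 = 154418.1 m³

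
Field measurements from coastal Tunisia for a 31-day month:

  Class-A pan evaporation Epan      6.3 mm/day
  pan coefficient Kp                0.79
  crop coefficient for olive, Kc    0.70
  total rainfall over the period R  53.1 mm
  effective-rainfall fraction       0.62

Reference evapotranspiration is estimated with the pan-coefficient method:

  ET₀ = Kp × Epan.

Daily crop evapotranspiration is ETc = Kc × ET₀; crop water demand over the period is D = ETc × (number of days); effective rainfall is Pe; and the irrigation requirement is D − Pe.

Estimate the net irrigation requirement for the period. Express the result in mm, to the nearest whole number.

75 mm

ET₀ = 0.79 × 6.3 = 4.9770 mm/d
ETc = Kc × ET₀ = 0.70 × 4.9770 = 3.4839 mm/d
Crop demand D = ETc × 31 d = 3.4839 × 31 = 108.001 mm
Pe = 0.62 × 53.1 = 32.922 mm
D − Pe = 108.001 − 32.922 = 75.079 mm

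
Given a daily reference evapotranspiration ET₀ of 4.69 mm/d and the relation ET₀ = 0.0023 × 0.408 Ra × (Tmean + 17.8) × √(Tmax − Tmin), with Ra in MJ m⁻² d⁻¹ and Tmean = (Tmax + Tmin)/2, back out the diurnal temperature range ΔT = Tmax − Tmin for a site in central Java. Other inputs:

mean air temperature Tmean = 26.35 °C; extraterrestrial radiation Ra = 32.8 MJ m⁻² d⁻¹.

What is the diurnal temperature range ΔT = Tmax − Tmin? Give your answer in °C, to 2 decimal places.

√ΔT = ET₀ / [0.0023 × 0.408 × Ra × (Tmean+17.8)] = 4.69 / (0.0023 × 13.3824 × 44.15) = 3.4513
ΔT = 3.4513² = 11.911 °C

11.91 °C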